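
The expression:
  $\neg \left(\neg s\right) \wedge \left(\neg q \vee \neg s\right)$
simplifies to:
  $s \wedge \neg q$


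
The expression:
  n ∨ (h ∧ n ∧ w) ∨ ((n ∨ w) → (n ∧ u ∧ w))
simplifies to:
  n ∨ ¬w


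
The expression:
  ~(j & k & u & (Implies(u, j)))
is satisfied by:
  {u: False, k: False, j: False}
  {j: True, u: False, k: False}
  {k: True, u: False, j: False}
  {j: True, k: True, u: False}
  {u: True, j: False, k: False}
  {j: True, u: True, k: False}
  {k: True, u: True, j: False}


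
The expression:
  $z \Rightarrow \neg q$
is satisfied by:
  {q: False, z: False}
  {z: True, q: False}
  {q: True, z: False}


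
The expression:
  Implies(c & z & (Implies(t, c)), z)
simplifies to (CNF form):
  True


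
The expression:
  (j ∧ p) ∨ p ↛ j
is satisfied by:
  {p: True}


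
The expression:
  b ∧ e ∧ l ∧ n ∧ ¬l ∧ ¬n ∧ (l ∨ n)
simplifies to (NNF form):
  False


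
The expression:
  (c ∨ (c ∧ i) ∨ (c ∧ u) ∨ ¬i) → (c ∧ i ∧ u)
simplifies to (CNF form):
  i ∧ (u ∨ ¬c)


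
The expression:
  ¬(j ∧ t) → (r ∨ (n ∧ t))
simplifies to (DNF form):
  r ∨ (j ∧ t) ∨ (n ∧ t)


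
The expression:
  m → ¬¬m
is always true.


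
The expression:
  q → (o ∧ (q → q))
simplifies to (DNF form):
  o ∨ ¬q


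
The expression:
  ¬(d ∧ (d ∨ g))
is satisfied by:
  {d: False}


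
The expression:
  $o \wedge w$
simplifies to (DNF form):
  $o \wedge w$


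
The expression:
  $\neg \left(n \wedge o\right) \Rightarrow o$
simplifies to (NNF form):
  $o$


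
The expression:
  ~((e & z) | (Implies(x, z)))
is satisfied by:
  {x: True, z: False}


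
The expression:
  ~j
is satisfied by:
  {j: False}


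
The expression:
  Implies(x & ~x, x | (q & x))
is always true.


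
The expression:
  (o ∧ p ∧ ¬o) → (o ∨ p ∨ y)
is always true.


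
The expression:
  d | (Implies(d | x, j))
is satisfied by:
  {j: True, d: True, x: False}
  {j: True, x: False, d: False}
  {d: True, x: False, j: False}
  {d: False, x: False, j: False}
  {j: True, d: True, x: True}
  {j: True, x: True, d: False}
  {d: True, x: True, j: False}


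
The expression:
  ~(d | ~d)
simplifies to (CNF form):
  False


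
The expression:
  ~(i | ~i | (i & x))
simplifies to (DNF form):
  False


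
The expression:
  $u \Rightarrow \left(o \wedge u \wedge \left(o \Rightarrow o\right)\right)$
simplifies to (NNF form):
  $o \vee \neg u$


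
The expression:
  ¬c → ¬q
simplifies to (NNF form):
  c ∨ ¬q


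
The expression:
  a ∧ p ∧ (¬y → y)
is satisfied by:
  {a: True, p: True, y: True}


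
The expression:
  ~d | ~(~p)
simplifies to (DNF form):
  p | ~d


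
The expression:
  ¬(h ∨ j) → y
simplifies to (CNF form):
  h ∨ j ∨ y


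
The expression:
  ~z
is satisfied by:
  {z: False}


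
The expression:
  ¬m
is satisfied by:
  {m: False}


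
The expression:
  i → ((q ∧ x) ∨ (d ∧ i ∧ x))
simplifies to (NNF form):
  (d ∧ x) ∨ (q ∧ x) ∨ ¬i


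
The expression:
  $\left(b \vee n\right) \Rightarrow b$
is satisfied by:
  {b: True, n: False}
  {n: False, b: False}
  {n: True, b: True}


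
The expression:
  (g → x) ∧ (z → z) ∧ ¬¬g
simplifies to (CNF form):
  g ∧ x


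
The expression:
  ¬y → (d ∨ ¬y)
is always true.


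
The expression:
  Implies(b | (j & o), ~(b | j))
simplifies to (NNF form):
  ~b & (~j | ~o)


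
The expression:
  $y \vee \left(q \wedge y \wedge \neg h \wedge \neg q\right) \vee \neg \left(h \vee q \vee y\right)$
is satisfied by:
  {y: True, h: False, q: False}
  {y: True, q: True, h: False}
  {y: True, h: True, q: False}
  {y: True, q: True, h: True}
  {q: False, h: False, y: False}


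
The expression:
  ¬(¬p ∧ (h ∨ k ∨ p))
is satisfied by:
  {p: True, k: False, h: False}
  {p: True, h: True, k: False}
  {p: True, k: True, h: False}
  {p: True, h: True, k: True}
  {h: False, k: False, p: False}


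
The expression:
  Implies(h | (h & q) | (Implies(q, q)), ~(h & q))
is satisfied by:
  {h: False, q: False}
  {q: True, h: False}
  {h: True, q: False}


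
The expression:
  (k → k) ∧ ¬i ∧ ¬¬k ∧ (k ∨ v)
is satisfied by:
  {k: True, i: False}


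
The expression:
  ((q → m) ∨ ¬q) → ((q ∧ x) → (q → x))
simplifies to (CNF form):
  True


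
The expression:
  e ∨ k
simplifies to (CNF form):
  e ∨ k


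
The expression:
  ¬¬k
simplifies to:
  k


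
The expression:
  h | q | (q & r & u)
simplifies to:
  h | q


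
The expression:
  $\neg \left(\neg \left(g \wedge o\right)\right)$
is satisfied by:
  {g: True, o: True}


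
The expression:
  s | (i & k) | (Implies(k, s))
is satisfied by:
  {i: True, s: True, k: False}
  {i: True, k: False, s: False}
  {s: True, k: False, i: False}
  {s: False, k: False, i: False}
  {i: True, s: True, k: True}
  {i: True, k: True, s: False}
  {s: True, k: True, i: False}


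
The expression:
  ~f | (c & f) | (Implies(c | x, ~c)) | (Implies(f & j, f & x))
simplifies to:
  True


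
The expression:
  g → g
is always true.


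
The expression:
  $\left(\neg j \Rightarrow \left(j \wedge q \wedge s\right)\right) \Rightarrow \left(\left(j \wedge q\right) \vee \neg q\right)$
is always true.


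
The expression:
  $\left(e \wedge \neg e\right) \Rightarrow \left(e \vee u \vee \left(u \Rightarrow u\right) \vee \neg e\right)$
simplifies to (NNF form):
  $\text{True}$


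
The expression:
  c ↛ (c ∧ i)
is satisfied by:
  {c: True, i: False}


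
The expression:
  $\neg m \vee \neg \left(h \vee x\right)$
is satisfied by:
  {x: False, m: False, h: False}
  {h: True, x: False, m: False}
  {x: True, h: False, m: False}
  {h: True, x: True, m: False}
  {m: True, h: False, x: False}


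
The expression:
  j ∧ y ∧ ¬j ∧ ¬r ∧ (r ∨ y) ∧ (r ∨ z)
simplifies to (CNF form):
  False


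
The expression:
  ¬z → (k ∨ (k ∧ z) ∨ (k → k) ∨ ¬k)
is always true.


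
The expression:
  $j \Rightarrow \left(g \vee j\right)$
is always true.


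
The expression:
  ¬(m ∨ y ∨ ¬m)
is never true.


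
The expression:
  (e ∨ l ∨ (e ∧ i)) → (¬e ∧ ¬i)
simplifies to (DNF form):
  (¬e ∧ ¬i) ∨ (¬e ∧ ¬l)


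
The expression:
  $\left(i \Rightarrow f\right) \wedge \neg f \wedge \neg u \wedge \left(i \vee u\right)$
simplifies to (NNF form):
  $\text{False}$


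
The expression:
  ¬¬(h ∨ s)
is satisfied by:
  {s: True, h: True}
  {s: True, h: False}
  {h: True, s: False}


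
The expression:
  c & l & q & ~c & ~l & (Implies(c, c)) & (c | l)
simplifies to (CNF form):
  False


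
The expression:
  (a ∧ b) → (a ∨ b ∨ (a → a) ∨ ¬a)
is always true.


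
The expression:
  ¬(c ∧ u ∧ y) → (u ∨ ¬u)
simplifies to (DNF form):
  True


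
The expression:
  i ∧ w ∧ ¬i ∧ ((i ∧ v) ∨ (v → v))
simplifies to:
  False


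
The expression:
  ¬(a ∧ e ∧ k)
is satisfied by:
  {k: False, a: False, e: False}
  {e: True, k: False, a: False}
  {a: True, k: False, e: False}
  {e: True, a: True, k: False}
  {k: True, e: False, a: False}
  {e: True, k: True, a: False}
  {a: True, k: True, e: False}


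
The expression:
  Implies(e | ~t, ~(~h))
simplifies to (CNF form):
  (h | t) & (h | ~e)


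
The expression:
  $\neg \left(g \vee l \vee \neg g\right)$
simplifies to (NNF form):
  $\text{False}$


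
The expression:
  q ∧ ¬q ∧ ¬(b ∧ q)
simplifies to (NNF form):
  False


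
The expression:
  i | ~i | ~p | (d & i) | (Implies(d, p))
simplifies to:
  True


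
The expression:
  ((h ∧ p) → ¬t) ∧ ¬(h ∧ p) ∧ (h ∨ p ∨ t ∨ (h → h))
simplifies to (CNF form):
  ¬h ∨ ¬p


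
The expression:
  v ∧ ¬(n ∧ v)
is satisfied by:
  {v: True, n: False}


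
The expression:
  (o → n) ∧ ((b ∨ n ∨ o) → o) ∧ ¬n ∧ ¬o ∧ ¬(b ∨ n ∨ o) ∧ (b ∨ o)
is never true.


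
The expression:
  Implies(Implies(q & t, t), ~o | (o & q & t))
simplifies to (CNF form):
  (q | ~o) & (t | ~o)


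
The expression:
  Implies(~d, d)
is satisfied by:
  {d: True}


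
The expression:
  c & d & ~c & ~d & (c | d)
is never true.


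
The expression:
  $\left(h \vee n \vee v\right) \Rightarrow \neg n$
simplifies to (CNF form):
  $\neg n$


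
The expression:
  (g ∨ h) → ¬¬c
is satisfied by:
  {c: True, g: False, h: False}
  {c: True, h: True, g: False}
  {c: True, g: True, h: False}
  {c: True, h: True, g: True}
  {h: False, g: False, c: False}


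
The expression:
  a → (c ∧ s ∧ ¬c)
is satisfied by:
  {a: False}


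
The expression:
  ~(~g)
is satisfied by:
  {g: True}


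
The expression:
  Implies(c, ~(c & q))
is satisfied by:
  {c: False, q: False}
  {q: True, c: False}
  {c: True, q: False}


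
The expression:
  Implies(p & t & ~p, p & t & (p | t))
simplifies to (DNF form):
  True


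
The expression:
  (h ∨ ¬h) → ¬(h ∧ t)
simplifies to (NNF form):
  ¬h ∨ ¬t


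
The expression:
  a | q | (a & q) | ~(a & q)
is always true.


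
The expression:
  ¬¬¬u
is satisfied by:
  {u: False}


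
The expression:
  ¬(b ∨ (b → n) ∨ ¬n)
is never true.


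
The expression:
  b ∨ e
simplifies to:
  b ∨ e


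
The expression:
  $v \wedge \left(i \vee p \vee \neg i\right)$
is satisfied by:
  {v: True}


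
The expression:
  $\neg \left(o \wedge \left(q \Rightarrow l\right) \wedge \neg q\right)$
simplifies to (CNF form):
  $q \vee \neg o$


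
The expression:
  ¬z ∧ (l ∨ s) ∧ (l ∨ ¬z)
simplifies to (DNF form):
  (l ∧ ¬z) ∨ (s ∧ ¬z)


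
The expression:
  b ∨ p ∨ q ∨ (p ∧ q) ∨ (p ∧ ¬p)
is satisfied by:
  {b: True, q: True, p: True}
  {b: True, q: True, p: False}
  {b: True, p: True, q: False}
  {b: True, p: False, q: False}
  {q: True, p: True, b: False}
  {q: True, p: False, b: False}
  {p: True, q: False, b: False}


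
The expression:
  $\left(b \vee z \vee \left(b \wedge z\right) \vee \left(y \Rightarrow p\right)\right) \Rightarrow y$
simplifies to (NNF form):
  $y$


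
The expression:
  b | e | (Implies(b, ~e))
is always true.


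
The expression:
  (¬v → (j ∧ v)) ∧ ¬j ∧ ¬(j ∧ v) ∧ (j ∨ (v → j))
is never true.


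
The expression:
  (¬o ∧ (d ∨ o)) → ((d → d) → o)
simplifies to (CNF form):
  o ∨ ¬d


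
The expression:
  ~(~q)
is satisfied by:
  {q: True}


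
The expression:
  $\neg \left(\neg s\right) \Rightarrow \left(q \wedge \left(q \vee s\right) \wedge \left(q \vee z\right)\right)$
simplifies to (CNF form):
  $q \vee \neg s$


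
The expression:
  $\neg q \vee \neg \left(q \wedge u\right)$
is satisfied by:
  {u: False, q: False}
  {q: True, u: False}
  {u: True, q: False}


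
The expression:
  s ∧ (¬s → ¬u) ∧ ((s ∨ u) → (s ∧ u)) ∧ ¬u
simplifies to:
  False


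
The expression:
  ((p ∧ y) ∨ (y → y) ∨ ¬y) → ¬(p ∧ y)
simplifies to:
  ¬p ∨ ¬y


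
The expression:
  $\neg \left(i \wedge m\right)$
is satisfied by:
  {m: False, i: False}
  {i: True, m: False}
  {m: True, i: False}


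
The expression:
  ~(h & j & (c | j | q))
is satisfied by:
  {h: False, j: False}
  {j: True, h: False}
  {h: True, j: False}


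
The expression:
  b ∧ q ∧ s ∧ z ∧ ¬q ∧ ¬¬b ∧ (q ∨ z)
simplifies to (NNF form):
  False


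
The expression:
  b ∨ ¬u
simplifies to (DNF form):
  b ∨ ¬u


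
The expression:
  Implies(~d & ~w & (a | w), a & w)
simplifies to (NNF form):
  d | w | ~a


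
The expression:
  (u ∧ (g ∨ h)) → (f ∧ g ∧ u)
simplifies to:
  (f ∧ g) ∨ (¬g ∧ ¬h) ∨ ¬u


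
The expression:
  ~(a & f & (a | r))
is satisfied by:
  {a: False, f: False}
  {f: True, a: False}
  {a: True, f: False}


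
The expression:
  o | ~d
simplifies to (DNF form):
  o | ~d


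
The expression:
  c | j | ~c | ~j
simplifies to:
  True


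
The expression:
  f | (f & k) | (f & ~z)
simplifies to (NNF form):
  f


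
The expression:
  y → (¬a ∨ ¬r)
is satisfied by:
  {y: False, a: False, r: False}
  {r: True, y: False, a: False}
  {a: True, y: False, r: False}
  {r: True, a: True, y: False}
  {y: True, r: False, a: False}
  {r: True, y: True, a: False}
  {a: True, y: True, r: False}


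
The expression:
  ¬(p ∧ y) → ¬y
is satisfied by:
  {p: True, y: False}
  {y: False, p: False}
  {y: True, p: True}


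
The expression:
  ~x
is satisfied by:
  {x: False}


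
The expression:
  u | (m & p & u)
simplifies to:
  u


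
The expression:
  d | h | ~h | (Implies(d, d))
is always true.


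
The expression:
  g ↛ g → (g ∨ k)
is always true.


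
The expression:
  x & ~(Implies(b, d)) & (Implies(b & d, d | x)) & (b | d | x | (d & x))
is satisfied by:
  {b: True, x: True, d: False}


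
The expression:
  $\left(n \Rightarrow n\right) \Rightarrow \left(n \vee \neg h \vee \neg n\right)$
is always true.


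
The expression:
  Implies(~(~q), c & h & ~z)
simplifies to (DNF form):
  ~q | (c & h & ~z)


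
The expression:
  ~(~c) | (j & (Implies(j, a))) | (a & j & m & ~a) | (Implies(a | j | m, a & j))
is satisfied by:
  {a: True, c: True, j: True, m: False}
  {a: True, c: True, j: True, m: True}
  {a: True, c: True, m: False, j: False}
  {a: True, c: True, m: True, j: False}
  {c: True, j: True, m: False, a: False}
  {c: True, j: True, m: True, a: False}
  {c: True, m: False, j: False, a: False}
  {c: True, j: False, m: True, a: False}
  {m: False, j: True, a: True, c: False}
  {a: True, j: True, m: True, c: False}
  {a: False, m: False, j: False, c: False}


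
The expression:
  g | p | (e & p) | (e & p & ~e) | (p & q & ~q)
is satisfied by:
  {g: True, p: True}
  {g: True, p: False}
  {p: True, g: False}


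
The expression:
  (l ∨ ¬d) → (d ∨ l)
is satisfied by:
  {d: True, l: True}
  {d: True, l: False}
  {l: True, d: False}


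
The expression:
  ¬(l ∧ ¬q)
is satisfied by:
  {q: True, l: False}
  {l: False, q: False}
  {l: True, q: True}


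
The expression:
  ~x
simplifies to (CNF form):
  ~x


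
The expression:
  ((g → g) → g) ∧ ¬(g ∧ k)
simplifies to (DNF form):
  g ∧ ¬k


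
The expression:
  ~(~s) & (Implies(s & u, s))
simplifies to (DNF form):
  s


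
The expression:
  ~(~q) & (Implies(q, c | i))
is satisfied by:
  {i: True, c: True, q: True}
  {i: True, q: True, c: False}
  {c: True, q: True, i: False}


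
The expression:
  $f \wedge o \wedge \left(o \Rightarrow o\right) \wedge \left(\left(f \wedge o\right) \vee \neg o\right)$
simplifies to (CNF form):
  $f \wedge o$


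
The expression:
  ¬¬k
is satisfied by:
  {k: True}


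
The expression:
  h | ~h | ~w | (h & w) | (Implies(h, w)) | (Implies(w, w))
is always true.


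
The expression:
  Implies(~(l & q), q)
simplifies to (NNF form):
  q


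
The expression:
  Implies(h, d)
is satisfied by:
  {d: True, h: False}
  {h: False, d: False}
  {h: True, d: True}


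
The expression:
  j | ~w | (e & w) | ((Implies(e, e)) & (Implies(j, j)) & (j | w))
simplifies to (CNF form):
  True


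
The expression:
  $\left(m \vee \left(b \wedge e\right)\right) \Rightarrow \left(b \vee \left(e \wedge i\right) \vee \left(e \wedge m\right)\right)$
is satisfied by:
  {b: True, e: True, m: False}
  {b: True, m: False, e: False}
  {e: True, m: False, b: False}
  {e: False, m: False, b: False}
  {b: True, e: True, m: True}
  {b: True, m: True, e: False}
  {e: True, m: True, b: False}


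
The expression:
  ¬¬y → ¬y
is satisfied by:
  {y: False}


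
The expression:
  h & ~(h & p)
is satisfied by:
  {h: True, p: False}


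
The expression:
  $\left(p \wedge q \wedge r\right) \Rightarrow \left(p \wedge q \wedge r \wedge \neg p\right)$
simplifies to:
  $\neg p \vee \neg q \vee \neg r$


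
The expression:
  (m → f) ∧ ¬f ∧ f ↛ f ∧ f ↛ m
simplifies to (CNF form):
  False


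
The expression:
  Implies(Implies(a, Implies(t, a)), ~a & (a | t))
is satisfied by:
  {t: True, a: False}


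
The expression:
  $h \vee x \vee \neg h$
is always true.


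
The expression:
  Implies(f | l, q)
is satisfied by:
  {q: True, l: False, f: False}
  {f: True, q: True, l: False}
  {q: True, l: True, f: False}
  {f: True, q: True, l: True}
  {f: False, l: False, q: False}


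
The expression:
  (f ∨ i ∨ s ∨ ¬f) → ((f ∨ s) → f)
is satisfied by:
  {f: True, s: False}
  {s: False, f: False}
  {s: True, f: True}


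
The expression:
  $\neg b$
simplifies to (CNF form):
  $\neg b$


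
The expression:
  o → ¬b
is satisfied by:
  {o: False, b: False}
  {b: True, o: False}
  {o: True, b: False}


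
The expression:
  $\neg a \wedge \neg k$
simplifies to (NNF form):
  $\neg a \wedge \neg k$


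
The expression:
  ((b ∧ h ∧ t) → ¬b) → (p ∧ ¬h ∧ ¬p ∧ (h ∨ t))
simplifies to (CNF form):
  b ∧ h ∧ t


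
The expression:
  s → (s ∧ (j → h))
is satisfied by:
  {h: True, s: False, j: False}
  {s: False, j: False, h: False}
  {j: True, h: True, s: False}
  {j: True, s: False, h: False}
  {h: True, s: True, j: False}
  {s: True, h: False, j: False}
  {j: True, s: True, h: True}


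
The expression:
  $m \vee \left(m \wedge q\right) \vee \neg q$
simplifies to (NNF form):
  $m \vee \neg q$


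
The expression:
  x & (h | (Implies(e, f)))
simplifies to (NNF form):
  x & (f | h | ~e)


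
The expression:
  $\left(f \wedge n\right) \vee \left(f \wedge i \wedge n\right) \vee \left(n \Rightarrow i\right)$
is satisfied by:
  {i: True, f: True, n: False}
  {i: True, f: False, n: False}
  {f: True, i: False, n: False}
  {i: False, f: False, n: False}
  {i: True, n: True, f: True}
  {i: True, n: True, f: False}
  {n: True, f: True, i: False}


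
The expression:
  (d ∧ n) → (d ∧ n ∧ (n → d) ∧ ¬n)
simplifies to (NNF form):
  ¬d ∨ ¬n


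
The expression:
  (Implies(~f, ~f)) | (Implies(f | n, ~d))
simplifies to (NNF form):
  True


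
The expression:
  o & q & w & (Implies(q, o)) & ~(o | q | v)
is never true.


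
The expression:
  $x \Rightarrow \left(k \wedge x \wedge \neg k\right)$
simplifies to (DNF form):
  $\neg x$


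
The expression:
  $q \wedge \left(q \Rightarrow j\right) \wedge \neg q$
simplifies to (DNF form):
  $\text{False}$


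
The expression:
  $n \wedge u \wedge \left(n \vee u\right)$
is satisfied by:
  {u: True, n: True}


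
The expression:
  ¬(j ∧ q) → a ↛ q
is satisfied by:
  {a: True, j: True, q: False}
  {a: True, j: False, q: False}
  {q: True, a: True, j: True}
  {q: True, j: True, a: False}


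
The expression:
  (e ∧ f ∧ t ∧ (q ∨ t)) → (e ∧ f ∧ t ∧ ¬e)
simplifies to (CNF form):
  ¬e ∨ ¬f ∨ ¬t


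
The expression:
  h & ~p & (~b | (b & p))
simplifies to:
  h & ~b & ~p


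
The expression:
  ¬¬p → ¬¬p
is always true.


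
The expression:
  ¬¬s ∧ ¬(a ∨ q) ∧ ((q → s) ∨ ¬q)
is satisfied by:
  {s: True, q: False, a: False}


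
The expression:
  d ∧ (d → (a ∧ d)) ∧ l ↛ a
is never true.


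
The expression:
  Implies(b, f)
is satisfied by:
  {f: True, b: False}
  {b: False, f: False}
  {b: True, f: True}


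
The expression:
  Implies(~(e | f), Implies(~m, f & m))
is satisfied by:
  {m: True, e: True, f: True}
  {m: True, e: True, f: False}
  {m: True, f: True, e: False}
  {m: True, f: False, e: False}
  {e: True, f: True, m: False}
  {e: True, f: False, m: False}
  {f: True, e: False, m: False}


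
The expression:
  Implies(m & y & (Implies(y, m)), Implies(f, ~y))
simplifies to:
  ~f | ~m | ~y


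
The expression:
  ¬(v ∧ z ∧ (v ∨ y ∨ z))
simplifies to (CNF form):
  ¬v ∨ ¬z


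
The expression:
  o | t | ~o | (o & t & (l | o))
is always true.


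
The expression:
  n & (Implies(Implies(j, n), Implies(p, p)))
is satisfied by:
  {n: True}


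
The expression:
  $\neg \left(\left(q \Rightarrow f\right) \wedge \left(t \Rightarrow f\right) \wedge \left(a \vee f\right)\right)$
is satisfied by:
  {t: True, q: True, a: False, f: False}
  {t: True, q: False, a: False, f: False}
  {q: True, t: False, a: False, f: False}
  {t: False, q: False, a: False, f: False}
  {t: True, a: True, q: True, f: False}
  {t: True, a: True, q: False, f: False}
  {a: True, q: True, t: False, f: False}


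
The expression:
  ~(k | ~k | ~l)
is never true.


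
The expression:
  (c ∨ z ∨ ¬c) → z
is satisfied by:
  {z: True}


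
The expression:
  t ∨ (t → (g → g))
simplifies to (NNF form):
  True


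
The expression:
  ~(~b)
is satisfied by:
  {b: True}


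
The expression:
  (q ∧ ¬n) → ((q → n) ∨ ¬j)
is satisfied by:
  {n: True, q: False, j: False}
  {q: False, j: False, n: False}
  {j: True, n: True, q: False}
  {j: True, q: False, n: False}
  {n: True, q: True, j: False}
  {q: True, n: False, j: False}
  {j: True, q: True, n: True}


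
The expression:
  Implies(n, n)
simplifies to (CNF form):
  True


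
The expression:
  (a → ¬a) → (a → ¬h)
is always true.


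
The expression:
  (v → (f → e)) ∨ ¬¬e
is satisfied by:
  {e: True, v: False, f: False}
  {v: False, f: False, e: False}
  {f: True, e: True, v: False}
  {f: True, v: False, e: False}
  {e: True, v: True, f: False}
  {v: True, e: False, f: False}
  {f: True, v: True, e: True}


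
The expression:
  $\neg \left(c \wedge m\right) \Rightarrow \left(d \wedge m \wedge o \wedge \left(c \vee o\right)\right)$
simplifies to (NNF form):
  $m \wedge \left(c \vee d\right) \wedge \left(c \vee o\right)$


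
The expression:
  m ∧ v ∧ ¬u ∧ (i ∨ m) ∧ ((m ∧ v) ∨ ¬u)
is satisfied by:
  {m: True, v: True, u: False}


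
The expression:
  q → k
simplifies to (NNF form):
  k ∨ ¬q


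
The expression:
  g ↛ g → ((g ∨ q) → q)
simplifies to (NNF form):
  True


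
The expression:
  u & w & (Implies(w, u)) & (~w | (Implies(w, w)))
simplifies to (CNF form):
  u & w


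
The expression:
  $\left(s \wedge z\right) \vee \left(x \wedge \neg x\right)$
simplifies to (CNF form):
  $s \wedge z$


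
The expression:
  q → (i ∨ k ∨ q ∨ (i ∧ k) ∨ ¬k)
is always true.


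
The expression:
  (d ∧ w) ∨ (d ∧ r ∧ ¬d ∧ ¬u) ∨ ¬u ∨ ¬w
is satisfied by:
  {d: True, w: False, u: False}
  {w: False, u: False, d: False}
  {d: True, u: True, w: False}
  {u: True, w: False, d: False}
  {d: True, w: True, u: False}
  {w: True, d: False, u: False}
  {d: True, u: True, w: True}


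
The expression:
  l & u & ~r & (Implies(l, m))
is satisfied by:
  {m: True, u: True, l: True, r: False}


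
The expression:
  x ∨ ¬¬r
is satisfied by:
  {r: True, x: True}
  {r: True, x: False}
  {x: True, r: False}


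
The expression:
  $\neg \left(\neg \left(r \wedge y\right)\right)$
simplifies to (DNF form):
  $r \wedge y$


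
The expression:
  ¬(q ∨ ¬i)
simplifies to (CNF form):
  i ∧ ¬q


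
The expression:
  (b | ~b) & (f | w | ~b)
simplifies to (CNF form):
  f | w | ~b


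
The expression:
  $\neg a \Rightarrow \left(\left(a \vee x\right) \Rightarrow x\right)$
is always true.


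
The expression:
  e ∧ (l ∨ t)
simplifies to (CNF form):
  e ∧ (l ∨ t)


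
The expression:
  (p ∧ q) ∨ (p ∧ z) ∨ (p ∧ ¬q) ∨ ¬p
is always true.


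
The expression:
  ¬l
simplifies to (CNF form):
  ¬l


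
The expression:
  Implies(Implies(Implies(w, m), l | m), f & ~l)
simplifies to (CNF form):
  ~l & (f | ~m) & (f | ~w)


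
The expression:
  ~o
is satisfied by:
  {o: False}


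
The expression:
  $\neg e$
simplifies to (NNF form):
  $\neg e$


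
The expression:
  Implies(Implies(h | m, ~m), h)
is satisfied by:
  {m: True, h: True}
  {m: True, h: False}
  {h: True, m: False}


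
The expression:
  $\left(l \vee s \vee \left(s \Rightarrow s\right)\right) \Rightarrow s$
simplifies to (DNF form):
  $s$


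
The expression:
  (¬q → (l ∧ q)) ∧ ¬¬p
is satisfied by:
  {p: True, q: True}


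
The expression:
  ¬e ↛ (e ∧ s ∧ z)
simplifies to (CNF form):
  ¬e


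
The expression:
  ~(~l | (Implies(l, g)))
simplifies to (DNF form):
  l & ~g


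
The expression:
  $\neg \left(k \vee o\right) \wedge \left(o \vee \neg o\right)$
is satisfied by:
  {o: False, k: False}


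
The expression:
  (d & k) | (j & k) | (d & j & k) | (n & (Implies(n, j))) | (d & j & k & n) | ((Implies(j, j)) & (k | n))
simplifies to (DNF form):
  k | n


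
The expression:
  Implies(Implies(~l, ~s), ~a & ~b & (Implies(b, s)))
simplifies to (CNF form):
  (s | ~a) & (s | ~b) & (~a | ~l) & (~b | ~l)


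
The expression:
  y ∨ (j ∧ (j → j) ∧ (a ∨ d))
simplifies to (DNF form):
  y ∨ (a ∧ j) ∨ (d ∧ j)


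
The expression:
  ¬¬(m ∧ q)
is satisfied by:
  {m: True, q: True}


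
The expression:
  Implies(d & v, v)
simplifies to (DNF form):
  True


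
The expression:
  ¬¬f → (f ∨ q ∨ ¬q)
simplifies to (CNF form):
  True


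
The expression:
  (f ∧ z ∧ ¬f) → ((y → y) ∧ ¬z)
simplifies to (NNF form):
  True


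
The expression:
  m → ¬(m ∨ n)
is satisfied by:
  {m: False}


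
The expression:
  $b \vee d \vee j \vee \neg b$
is always true.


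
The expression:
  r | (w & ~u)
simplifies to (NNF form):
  r | (w & ~u)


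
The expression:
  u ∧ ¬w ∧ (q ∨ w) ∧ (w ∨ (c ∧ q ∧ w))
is never true.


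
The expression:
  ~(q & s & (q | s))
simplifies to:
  ~q | ~s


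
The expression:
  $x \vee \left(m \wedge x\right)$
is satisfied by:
  {x: True}


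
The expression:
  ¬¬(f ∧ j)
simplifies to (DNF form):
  f ∧ j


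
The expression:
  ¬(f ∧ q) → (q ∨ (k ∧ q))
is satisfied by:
  {q: True}


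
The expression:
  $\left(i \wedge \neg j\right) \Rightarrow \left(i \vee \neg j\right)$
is always true.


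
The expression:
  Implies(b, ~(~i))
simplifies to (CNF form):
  i | ~b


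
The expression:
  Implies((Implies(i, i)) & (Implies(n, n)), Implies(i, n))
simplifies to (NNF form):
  n | ~i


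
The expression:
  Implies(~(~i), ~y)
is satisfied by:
  {y: False, i: False}
  {i: True, y: False}
  {y: True, i: False}


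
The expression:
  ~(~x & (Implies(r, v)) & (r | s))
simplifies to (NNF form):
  x | (r & ~v) | (~r & ~s)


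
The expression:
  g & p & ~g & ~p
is never true.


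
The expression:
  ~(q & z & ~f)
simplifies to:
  f | ~q | ~z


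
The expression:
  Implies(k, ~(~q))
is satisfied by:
  {q: True, k: False}
  {k: False, q: False}
  {k: True, q: True}


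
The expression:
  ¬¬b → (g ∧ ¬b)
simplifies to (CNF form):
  ¬b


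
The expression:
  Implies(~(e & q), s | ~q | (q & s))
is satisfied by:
  {s: True, e: True, q: False}
  {s: True, e: False, q: False}
  {e: True, s: False, q: False}
  {s: False, e: False, q: False}
  {s: True, q: True, e: True}
  {s: True, q: True, e: False}
  {q: True, e: True, s: False}


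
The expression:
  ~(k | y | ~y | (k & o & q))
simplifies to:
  False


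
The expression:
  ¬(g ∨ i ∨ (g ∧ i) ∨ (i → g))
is never true.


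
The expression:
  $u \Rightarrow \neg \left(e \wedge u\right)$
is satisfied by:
  {u: False, e: False}
  {e: True, u: False}
  {u: True, e: False}


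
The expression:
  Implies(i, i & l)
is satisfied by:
  {l: True, i: False}
  {i: False, l: False}
  {i: True, l: True}


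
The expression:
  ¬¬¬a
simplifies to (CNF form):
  ¬a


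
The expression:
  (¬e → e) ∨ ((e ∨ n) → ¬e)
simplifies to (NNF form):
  True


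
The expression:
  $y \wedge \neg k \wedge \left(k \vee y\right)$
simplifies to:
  $y \wedge \neg k$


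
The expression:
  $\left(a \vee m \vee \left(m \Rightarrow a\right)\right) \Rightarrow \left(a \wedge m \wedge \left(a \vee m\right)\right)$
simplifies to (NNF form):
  $a \wedge m$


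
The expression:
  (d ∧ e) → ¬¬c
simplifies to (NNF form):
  c ∨ ¬d ∨ ¬e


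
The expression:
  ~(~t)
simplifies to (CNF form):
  t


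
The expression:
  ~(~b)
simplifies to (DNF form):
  b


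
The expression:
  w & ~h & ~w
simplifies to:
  False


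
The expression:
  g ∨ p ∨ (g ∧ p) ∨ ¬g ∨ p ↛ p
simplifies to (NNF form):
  True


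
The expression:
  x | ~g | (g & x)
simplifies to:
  x | ~g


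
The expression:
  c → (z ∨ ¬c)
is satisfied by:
  {z: True, c: False}
  {c: False, z: False}
  {c: True, z: True}


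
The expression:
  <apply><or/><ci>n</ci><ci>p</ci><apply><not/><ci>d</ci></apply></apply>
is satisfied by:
  {n: True, p: True, d: False}
  {n: True, p: False, d: False}
  {p: True, n: False, d: False}
  {n: False, p: False, d: False}
  {n: True, d: True, p: True}
  {n: True, d: True, p: False}
  {d: True, p: True, n: False}


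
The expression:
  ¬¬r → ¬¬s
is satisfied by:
  {s: True, r: False}
  {r: False, s: False}
  {r: True, s: True}


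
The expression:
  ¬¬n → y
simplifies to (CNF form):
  y ∨ ¬n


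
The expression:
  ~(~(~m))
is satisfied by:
  {m: False}


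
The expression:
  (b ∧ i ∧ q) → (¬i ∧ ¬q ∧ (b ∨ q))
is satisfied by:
  {q: False, b: False, i: False}
  {i: True, q: False, b: False}
  {b: True, q: False, i: False}
  {i: True, b: True, q: False}
  {q: True, i: False, b: False}
  {i: True, q: True, b: False}
  {b: True, q: True, i: False}


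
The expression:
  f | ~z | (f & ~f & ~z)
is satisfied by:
  {f: True, z: False}
  {z: False, f: False}
  {z: True, f: True}


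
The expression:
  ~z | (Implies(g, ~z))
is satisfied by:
  {g: False, z: False}
  {z: True, g: False}
  {g: True, z: False}


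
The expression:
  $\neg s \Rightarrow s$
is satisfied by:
  {s: True}


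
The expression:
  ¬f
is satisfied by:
  {f: False}


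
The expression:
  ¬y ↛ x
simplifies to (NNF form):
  x ∨ ¬y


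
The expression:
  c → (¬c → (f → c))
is always true.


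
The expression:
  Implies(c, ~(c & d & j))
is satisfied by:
  {c: False, d: False, j: False}
  {j: True, c: False, d: False}
  {d: True, c: False, j: False}
  {j: True, d: True, c: False}
  {c: True, j: False, d: False}
  {j: True, c: True, d: False}
  {d: True, c: True, j: False}


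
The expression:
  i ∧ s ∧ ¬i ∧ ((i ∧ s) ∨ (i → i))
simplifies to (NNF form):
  False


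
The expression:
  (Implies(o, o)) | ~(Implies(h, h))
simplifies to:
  True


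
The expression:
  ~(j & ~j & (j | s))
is always true.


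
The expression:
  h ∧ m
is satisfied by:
  {h: True, m: True}


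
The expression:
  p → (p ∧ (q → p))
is always true.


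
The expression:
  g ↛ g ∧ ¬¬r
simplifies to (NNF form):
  False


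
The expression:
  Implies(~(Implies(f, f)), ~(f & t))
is always true.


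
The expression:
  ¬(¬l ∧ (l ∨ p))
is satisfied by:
  {l: True, p: False}
  {p: False, l: False}
  {p: True, l: True}


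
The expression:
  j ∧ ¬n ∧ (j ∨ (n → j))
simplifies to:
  j ∧ ¬n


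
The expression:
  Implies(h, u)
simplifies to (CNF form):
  u | ~h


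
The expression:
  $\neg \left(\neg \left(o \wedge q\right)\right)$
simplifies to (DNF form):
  $o \wedge q$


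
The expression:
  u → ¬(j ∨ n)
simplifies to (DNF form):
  (¬j ∧ ¬n) ∨ ¬u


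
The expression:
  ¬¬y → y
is always true.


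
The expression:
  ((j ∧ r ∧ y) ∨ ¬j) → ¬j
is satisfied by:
  {y: False, r: False, j: False}
  {j: True, y: False, r: False}
  {r: True, y: False, j: False}
  {j: True, r: True, y: False}
  {y: True, j: False, r: False}
  {j: True, y: True, r: False}
  {r: True, y: True, j: False}


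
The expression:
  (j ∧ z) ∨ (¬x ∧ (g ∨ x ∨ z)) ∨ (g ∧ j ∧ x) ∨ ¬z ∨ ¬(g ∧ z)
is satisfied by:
  {j: True, z: False, x: False, g: False}
  {j: False, z: False, x: False, g: False}
  {g: True, j: True, z: False, x: False}
  {g: True, j: False, z: False, x: False}
  {x: True, j: True, z: False, g: False}
  {x: True, j: False, z: False, g: False}
  {g: True, x: True, j: True, z: False}
  {g: True, x: True, j: False, z: False}
  {z: True, j: True, g: False, x: False}
  {z: True, j: False, g: False, x: False}
  {g: True, z: True, j: True, x: False}
  {g: True, z: True, j: False, x: False}
  {x: True, z: True, j: True, g: False}
  {x: True, z: True, j: False, g: False}
  {x: True, z: True, g: True, j: True}


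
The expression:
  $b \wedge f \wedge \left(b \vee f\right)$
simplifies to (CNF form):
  $b \wedge f$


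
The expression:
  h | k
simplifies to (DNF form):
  h | k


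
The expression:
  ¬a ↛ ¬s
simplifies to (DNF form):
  s ∧ ¬a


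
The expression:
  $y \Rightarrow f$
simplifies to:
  $f \vee \neg y$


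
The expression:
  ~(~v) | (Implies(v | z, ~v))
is always true.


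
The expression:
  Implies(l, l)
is always true.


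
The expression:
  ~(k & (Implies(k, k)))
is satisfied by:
  {k: False}


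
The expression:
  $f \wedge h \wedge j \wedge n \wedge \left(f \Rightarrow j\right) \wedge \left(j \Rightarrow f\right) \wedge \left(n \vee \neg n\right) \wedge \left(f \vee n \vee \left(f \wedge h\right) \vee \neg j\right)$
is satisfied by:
  {h: True, j: True, f: True, n: True}


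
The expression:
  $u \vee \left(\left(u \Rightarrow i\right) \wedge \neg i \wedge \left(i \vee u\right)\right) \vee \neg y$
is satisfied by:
  {u: True, y: False}
  {y: False, u: False}
  {y: True, u: True}


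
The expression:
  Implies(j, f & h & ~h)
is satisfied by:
  {j: False}


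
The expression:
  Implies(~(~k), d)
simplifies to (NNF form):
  d | ~k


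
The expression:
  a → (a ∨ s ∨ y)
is always true.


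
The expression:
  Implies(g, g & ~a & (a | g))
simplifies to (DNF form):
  ~a | ~g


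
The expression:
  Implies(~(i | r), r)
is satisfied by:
  {i: True, r: True}
  {i: True, r: False}
  {r: True, i: False}


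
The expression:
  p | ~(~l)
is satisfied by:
  {l: True, p: True}
  {l: True, p: False}
  {p: True, l: False}


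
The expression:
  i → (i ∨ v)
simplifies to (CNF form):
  True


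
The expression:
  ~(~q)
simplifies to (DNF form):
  q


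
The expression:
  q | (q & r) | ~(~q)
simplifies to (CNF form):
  q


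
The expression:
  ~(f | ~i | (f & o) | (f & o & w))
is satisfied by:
  {i: True, f: False}


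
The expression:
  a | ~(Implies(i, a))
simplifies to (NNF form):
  a | i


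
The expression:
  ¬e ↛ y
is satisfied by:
  {y: True, e: False}
  {e: False, y: False}
  {e: True, y: True}


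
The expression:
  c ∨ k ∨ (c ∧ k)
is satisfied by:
  {k: True, c: True}
  {k: True, c: False}
  {c: True, k: False}


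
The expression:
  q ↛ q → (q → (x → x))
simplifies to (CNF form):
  True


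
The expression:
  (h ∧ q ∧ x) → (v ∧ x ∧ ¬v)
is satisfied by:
  {h: False, q: False, x: False}
  {x: True, h: False, q: False}
  {q: True, h: False, x: False}
  {x: True, q: True, h: False}
  {h: True, x: False, q: False}
  {x: True, h: True, q: False}
  {q: True, h: True, x: False}


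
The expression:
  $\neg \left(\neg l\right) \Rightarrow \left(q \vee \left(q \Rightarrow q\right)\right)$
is always true.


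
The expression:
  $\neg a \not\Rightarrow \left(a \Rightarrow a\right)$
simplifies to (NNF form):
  $\text{False}$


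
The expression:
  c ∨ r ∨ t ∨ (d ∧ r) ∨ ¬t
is always true.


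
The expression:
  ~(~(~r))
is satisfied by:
  {r: False}


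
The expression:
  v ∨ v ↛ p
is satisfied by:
  {v: True}


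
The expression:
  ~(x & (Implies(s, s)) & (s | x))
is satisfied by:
  {x: False}


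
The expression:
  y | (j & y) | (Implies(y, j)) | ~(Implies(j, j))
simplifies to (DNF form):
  True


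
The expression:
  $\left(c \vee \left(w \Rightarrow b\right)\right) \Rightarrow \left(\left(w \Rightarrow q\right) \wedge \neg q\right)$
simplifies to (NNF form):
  $\left(w \vee \neg q\right) \wedge \left(\neg b \vee \neg w\right) \wedge \left(\neg c \vee \neg w\right)$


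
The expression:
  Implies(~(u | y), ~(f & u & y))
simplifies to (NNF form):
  True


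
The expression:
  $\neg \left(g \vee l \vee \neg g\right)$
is never true.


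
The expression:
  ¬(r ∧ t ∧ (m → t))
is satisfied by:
  {t: False, r: False}
  {r: True, t: False}
  {t: True, r: False}


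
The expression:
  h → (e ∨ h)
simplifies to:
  True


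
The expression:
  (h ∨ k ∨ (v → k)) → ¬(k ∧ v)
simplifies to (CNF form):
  ¬k ∨ ¬v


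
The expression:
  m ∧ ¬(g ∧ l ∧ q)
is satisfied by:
  {m: True, l: False, q: False, g: False}
  {m: True, g: True, l: False, q: False}
  {m: True, q: True, l: False, g: False}
  {m: True, g: True, q: True, l: False}
  {m: True, l: True, q: False, g: False}
  {m: True, g: True, l: True, q: False}
  {m: True, q: True, l: True, g: False}


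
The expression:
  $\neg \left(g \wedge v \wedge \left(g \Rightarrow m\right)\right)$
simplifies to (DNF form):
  $\neg g \vee \neg m \vee \neg v$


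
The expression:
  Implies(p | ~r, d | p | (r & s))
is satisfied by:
  {r: True, d: True, p: True}
  {r: True, d: True, p: False}
  {r: True, p: True, d: False}
  {r: True, p: False, d: False}
  {d: True, p: True, r: False}
  {d: True, p: False, r: False}
  {p: True, d: False, r: False}


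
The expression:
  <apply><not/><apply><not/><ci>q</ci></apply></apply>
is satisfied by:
  {q: True}


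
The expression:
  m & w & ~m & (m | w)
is never true.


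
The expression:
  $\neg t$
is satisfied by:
  {t: False}


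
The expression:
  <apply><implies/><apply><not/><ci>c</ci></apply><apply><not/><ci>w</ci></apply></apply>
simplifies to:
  <apply><or/><ci>c</ci><apply><not/><ci>w</ci></apply></apply>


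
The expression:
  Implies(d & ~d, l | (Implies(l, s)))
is always true.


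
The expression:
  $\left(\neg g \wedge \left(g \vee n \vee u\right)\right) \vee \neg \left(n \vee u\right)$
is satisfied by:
  {u: False, g: False, n: False}
  {n: True, u: False, g: False}
  {u: True, n: False, g: False}
  {n: True, u: True, g: False}
  {g: True, n: False, u: False}


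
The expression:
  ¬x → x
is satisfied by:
  {x: True}
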